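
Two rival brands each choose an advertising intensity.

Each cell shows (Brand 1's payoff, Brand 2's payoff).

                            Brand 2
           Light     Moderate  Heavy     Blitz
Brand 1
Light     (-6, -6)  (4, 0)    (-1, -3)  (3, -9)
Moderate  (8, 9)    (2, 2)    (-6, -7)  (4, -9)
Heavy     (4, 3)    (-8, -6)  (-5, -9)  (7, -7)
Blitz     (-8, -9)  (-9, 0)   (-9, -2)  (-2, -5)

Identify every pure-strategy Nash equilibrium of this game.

For each strategy profile, look for a profitable unilateral deviation.
(Light, Light): Brand 1 can switch to Moderate (-6 → 8). Not NE.
(Light, Moderate): Brand 1 gets 4, best alternative 2; Brand 2 gets 0, best alternative -3. No profitable deviation — NE.
(Light, Heavy): Brand 2 can switch to Moderate (-3 → 0). Not NE.
(Light, Blitz): Brand 1 can switch to Moderate (3 → 4). Not NE.
(Moderate, Light): Brand 1 gets 8, best alternative 4; Brand 2 gets 9, best alternative 2. No profitable deviation — NE.
(Moderate, Moderate): Brand 1 can switch to Light (2 → 4). Not NE.
(Moderate, Heavy): Brand 1 can switch to Light (-6 → -1). Not NE.
(Moderate, Blitz): Brand 1 can switch to Heavy (4 → 7). Not NE.
(Heavy, Light): Brand 1 can switch to Moderate (4 → 8). Not NE.
(Heavy, Moderate): Brand 1 can switch to Light (-8 → 4). Not NE.
(Heavy, Heavy): Brand 1 can switch to Light (-5 → -1). Not NE.
(Heavy, Blitz): Brand 2 can switch to Light (-7 → 3). Not NE.
(The remaining 4 profiles each have a profitable deviation by the same check.)

(Light, Moderate), (Moderate, Light)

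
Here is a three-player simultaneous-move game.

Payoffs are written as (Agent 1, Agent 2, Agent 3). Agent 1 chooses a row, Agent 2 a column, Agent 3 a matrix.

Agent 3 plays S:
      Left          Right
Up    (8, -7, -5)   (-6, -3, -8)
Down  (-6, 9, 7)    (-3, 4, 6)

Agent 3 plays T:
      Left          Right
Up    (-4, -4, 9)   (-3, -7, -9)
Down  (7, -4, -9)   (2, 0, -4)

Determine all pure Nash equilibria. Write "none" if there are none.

There is no pure-strategy Nash equilibrium.

Agent 1 against (Left, S): payoffs 8, -6 → best response Up.
Agent 1 against (Left, T): payoffs -4, 7 → best response Down.
Agent 1 against (Right, S): payoffs -6, -3 → best response Down.
Agent 1 against (Right, T): payoffs -3, 2 → best response Down.
Agent 2 against (Up, S): payoffs -7, -3 → best response Right.
Agent 2 against (Up, T): payoffs -4, -7 → best response Left.
Agent 2 against (Down, S): payoffs 9, 4 → best response Left.
Agent 2 against (Down, T): payoffs -4, 0 → best response Right.
Agent 3 against (Up, Left): payoffs -5, 9 → best response T.
Agent 3 against (Up, Right): payoffs -8, -9 → best response S.
Agent 3 against (Down, Left): payoffs 7, -9 → best response S.
Agent 3 against (Down, Right): payoffs 6, -4 → best response S.
No profile is a mutual best response for all players.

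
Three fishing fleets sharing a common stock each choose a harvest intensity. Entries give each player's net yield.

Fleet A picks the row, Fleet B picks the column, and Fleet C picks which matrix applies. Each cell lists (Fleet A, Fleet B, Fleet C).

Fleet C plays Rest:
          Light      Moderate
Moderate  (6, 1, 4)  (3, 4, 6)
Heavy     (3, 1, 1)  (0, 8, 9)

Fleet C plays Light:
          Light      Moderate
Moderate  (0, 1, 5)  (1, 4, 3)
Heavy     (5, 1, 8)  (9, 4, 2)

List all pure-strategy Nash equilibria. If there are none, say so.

Fleet A against (Light, Rest): payoffs 6, 3 → best response Moderate.
Fleet A against (Light, Light): payoffs 0, 5 → best response Heavy.
Fleet A against (Moderate, Rest): payoffs 3, 0 → best response Moderate.
Fleet A against (Moderate, Light): payoffs 1, 9 → best response Heavy.
Fleet B against (Moderate, Rest): payoffs 1, 4 → best response Moderate.
Fleet B against (Moderate, Light): payoffs 1, 4 → best response Moderate.
Fleet B against (Heavy, Rest): payoffs 1, 8 → best response Moderate.
Fleet B against (Heavy, Light): payoffs 1, 4 → best response Moderate.
Fleet C against (Moderate, Light): payoffs 4, 5 → best response Light.
Fleet C against (Moderate, Moderate): payoffs 6, 3 → best response Rest.
Fleet C against (Heavy, Light): payoffs 1, 8 → best response Light.
Fleet C against (Heavy, Moderate): payoffs 9, 2 → best response Rest.
Mutual best responses: (Moderate, Moderate, Rest).

Pure NE: (Moderate, Moderate, Rest)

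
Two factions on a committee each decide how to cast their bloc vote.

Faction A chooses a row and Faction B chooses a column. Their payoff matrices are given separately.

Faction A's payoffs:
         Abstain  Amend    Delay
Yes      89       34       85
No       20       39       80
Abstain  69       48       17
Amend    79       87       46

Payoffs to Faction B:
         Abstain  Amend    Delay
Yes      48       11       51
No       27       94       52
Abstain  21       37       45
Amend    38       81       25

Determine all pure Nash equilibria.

(Yes, Abstain): Faction B can switch to Delay (48 → 51). Not NE.
(Yes, Amend): Faction A can switch to No (34 → 39). Not NE.
(Yes, Delay): Faction A gets 85, best alternative 80; Faction B gets 51, best alternative 48. No profitable deviation — NE.
(No, Abstain): Faction A can switch to Yes (20 → 89). Not NE.
(No, Amend): Faction A can switch to Abstain (39 → 48). Not NE.
(No, Delay): Faction A can switch to Yes (80 → 85). Not NE.
(Abstain, Abstain): Faction A can switch to Yes (69 → 89). Not NE.
(Abstain, Amend): Faction A can switch to Amend (48 → 87). Not NE.
(Abstain, Delay): Faction A can switch to Yes (17 → 85). Not NE.
(Amend, Abstain): Faction A can switch to Yes (79 → 89). Not NE.
(Amend, Amend): Faction A gets 87, best alternative 48; Faction B gets 81, best alternative 38. No profitable deviation — NE.
(Amend, Delay): Faction A can switch to Yes (46 → 85). Not NE.

(Yes, Delay) and (Amend, Amend)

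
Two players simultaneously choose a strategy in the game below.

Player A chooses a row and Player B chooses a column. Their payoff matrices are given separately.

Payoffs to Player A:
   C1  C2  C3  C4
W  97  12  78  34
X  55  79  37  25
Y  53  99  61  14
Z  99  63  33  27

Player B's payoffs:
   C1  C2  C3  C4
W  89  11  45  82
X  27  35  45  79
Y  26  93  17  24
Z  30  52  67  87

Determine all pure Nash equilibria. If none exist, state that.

(Y, C2)

Check each profile: it is a Nash equilibrium iff no player can strictly gain by switching unilaterally.
(W, C1): Player A can switch to Z (97 → 99). Not NE.
(W, C2): Player A can switch to X (12 → 79). Not NE.
(W, C3): Player B can switch to C1 (45 → 89). Not NE.
(W, C4): Player B can switch to C1 (82 → 89). Not NE.
(X, C1): Player A can switch to W (55 → 97). Not NE.
(X, C2): Player A can switch to Y (79 → 99). Not NE.
(X, C3): Player A can switch to W (37 → 78). Not NE.
(X, C4): Player A can switch to W (25 → 34). Not NE.
(Y, C2): Player A gets 99, best alternative 79; Player B gets 93, best alternative 26. No profitable deviation — NE.
(The remaining 7 profiles each have a profitable deviation by the same check.)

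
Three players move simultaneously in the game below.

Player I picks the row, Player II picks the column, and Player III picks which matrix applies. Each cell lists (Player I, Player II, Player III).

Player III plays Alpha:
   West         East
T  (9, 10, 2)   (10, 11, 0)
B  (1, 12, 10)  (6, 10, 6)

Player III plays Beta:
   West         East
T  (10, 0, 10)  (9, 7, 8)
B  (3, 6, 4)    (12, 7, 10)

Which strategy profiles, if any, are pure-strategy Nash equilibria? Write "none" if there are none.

The unique pure-strategy Nash equilibrium is (B, East, Beta).

Player I against (West, Alpha): payoffs 9, 1 → best response T.
Player I against (West, Beta): payoffs 10, 3 → best response T.
Player I against (East, Alpha): payoffs 10, 6 → best response T.
Player I against (East, Beta): payoffs 9, 12 → best response B.
Player II against (T, Alpha): payoffs 10, 11 → best response East.
Player II against (T, Beta): payoffs 0, 7 → best response East.
Player II against (B, Alpha): payoffs 12, 10 → best response West.
Player II against (B, Beta): payoffs 6, 7 → best response East.
Player III against (T, West): payoffs 2, 10 → best response Beta.
Player III against (T, East): payoffs 0, 8 → best response Beta.
Player III against (B, West): payoffs 10, 4 → best response Alpha.
Player III against (B, East): payoffs 6, 10 → best response Beta.
Mutual best responses: (B, East, Beta).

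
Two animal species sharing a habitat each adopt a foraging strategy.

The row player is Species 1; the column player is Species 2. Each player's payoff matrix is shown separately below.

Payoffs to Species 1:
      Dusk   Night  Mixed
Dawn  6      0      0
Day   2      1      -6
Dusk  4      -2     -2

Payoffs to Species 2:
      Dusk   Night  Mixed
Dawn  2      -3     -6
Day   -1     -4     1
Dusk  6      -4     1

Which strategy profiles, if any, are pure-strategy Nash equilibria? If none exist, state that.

Check each profile: it is a Nash equilibrium iff no player can strictly gain by switching unilaterally.
(Dawn, Dusk): Species 1 gets 6, best alternative 4; Species 2 gets 2, best alternative -3. No profitable deviation — NE.
(Dawn, Night): Species 1 can switch to Day (0 → 1). Not NE.
(Dawn, Mixed): Species 2 can switch to Dusk (-6 → 2). Not NE.
(Day, Dusk): Species 1 can switch to Dawn (2 → 6). Not NE.
(Day, Night): Species 2 can switch to Dusk (-4 → -1). Not NE.
(Day, Mixed): Species 1 can switch to Dawn (-6 → 0). Not NE.
(Dusk, Dusk): Species 1 can switch to Dawn (4 → 6). Not NE.
(The remaining 2 profiles each have a profitable deviation by the same check.)

The unique pure-strategy Nash equilibrium is (Dawn, Dusk).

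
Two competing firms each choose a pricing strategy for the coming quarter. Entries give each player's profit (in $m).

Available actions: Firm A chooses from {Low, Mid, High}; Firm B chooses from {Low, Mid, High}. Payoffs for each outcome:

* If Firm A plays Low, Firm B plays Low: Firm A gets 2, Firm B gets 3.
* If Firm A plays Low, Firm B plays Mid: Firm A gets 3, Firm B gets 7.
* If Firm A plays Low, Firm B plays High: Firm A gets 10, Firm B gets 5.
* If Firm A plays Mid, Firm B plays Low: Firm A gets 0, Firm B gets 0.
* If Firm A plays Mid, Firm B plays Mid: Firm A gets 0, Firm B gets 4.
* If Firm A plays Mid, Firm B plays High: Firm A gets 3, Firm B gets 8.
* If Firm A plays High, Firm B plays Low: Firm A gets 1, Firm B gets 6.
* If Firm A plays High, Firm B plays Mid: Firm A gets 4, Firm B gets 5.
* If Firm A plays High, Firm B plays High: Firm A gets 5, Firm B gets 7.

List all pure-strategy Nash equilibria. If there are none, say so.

For each player, find the best response to each opponent profile; mutual best responses are the pure NE.
Firm A against Low: payoffs 2, 0, 1 → best response Low.
Firm A against Mid: payoffs 3, 0, 4 → best response High.
Firm A against High: payoffs 10, 3, 5 → best response Low.
Firm B against Low: payoffs 3, 7, 5 → best response Mid.
Firm B against Mid: payoffs 0, 4, 8 → best response High.
Firm B against High: payoffs 6, 5, 7 → best response High.
No profile is a mutual best response for all players.

There is no pure-strategy Nash equilibrium.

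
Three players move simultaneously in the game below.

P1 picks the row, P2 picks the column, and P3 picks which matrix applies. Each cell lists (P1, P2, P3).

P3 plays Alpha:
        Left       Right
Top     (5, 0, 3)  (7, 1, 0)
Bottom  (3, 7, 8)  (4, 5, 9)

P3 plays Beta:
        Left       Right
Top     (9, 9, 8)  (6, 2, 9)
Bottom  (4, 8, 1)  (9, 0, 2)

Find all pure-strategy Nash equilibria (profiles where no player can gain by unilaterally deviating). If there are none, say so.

Mark each player's best response to every combination of opponents' strategies; a profile where every player is best-responding is a pure Nash equilibrium.
P1 against (Left, Alpha): payoffs 5, 3 → best response Top.
P1 against (Left, Beta): payoffs 9, 4 → best response Top.
P1 against (Right, Alpha): payoffs 7, 4 → best response Top.
P1 against (Right, Beta): payoffs 6, 9 → best response Bottom.
P2 against (Top, Alpha): payoffs 0, 1 → best response Right.
P2 against (Top, Beta): payoffs 9, 2 → best response Left.
P2 against (Bottom, Alpha): payoffs 7, 5 → best response Left.
P2 against (Bottom, Beta): payoffs 8, 0 → best response Left.
P3 against (Top, Left): payoffs 3, 8 → best response Beta.
P3 against (Top, Right): payoffs 0, 9 → best response Beta.
P3 against (Bottom, Left): payoffs 8, 1 → best response Alpha.
P3 against (Bottom, Right): payoffs 9, 2 → best response Alpha.
Mutual best responses: (Top, Left, Beta).

The unique pure-strategy Nash equilibrium is (Top, Left, Beta).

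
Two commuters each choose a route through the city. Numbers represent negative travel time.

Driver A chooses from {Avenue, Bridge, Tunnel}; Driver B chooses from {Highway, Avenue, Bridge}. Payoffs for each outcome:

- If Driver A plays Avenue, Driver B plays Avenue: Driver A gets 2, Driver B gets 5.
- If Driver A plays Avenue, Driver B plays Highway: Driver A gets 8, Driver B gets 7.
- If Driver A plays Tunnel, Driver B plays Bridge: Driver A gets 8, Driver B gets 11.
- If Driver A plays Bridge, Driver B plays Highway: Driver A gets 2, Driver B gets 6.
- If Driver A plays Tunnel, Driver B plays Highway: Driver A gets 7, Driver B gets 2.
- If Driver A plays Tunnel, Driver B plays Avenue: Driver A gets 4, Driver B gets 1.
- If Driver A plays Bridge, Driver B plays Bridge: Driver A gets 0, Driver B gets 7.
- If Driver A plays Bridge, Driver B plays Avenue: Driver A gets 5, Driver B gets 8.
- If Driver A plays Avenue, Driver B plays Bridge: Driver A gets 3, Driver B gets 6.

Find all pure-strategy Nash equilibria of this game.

The pure Nash equilibria are (Avenue, Highway), (Bridge, Avenue), (Tunnel, Bridge).

Mark each player's best response to every combination of opponents' strategies; a profile where every player is best-responding is a pure Nash equilibrium.
Driver A against Highway: payoffs 8, 2, 7 → best response Avenue.
Driver A against Avenue: payoffs 2, 5, 4 → best response Bridge.
Driver A against Bridge: payoffs 3, 0, 8 → best response Tunnel.
Driver B against Avenue: payoffs 7, 5, 6 → best response Highway.
Driver B against Bridge: payoffs 6, 8, 7 → best response Avenue.
Driver B against Tunnel: payoffs 2, 1, 11 → best response Bridge.
Mutual best responses: (Avenue, Highway); (Bridge, Avenue); (Tunnel, Bridge).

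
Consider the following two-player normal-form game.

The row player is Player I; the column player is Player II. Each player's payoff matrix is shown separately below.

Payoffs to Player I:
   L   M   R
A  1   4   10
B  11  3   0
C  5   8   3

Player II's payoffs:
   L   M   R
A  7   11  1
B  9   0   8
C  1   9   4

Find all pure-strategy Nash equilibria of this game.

Mark each player's best response to every combination of opponents' strategies; a profile where every player is best-responding is a pure Nash equilibrium.
Player I against L: payoffs 1, 11, 5 → best response B.
Player I against M: payoffs 4, 3, 8 → best response C.
Player I against R: payoffs 10, 0, 3 → best response A.
Player II against A: payoffs 7, 11, 1 → best response M.
Player II against B: payoffs 9, 0, 8 → best response L.
Player II against C: payoffs 1, 9, 4 → best response M.
Mutual best responses: (B, L); (C, M).

(B, L), (C, M)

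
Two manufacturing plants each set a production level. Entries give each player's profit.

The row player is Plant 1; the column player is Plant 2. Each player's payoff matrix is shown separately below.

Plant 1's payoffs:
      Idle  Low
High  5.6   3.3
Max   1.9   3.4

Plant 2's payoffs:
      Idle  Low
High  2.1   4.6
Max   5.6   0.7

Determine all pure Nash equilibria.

(High, Idle): Plant 2 can switch to Low (2.1 → 4.6). Not NE.
(High, Low): Plant 1 can switch to Max (3.3 → 3.4). Not NE.
(Max, Idle): Plant 1 can switch to High (1.9 → 5.6). Not NE.
(Max, Low): Plant 2 can switch to Idle (0.7 → 5.6). Not NE.

none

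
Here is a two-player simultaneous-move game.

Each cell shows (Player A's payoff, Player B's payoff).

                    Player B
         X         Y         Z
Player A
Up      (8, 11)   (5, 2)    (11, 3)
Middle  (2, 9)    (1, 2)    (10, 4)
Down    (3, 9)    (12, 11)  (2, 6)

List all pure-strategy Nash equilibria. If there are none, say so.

(Up, X), (Down, Y)

Check each profile: it is a Nash equilibrium iff no player can strictly gain by switching unilaterally.
(Up, X): Player A gets 8, best alternative 3; Player B gets 11, best alternative 3. No profitable deviation — NE.
(Up, Y): Player A can switch to Down (5 → 12). Not NE.
(Up, Z): Player B can switch to X (3 → 11). Not NE.
(Middle, X): Player A can switch to Up (2 → 8). Not NE.
(Middle, Y): Player A can switch to Up (1 → 5). Not NE.
(Middle, Z): Player A can switch to Up (10 → 11). Not NE.
(Down, X): Player A can switch to Up (3 → 8). Not NE.
(Down, Y): Player A gets 12, best alternative 5; Player B gets 11, best alternative 9. No profitable deviation — NE.
(Down, Z): Player A can switch to Up (2 → 11). Not NE.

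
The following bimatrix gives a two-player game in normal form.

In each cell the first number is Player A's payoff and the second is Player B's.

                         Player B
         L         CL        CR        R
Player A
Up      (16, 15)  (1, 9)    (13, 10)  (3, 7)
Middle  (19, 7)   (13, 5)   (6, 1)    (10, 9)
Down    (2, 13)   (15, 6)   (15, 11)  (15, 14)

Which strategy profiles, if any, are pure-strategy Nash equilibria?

The unique pure-strategy Nash equilibrium is (Down, R).

(Up, L): Player A can switch to Middle (16 → 19). Not NE.
(Up, CL): Player A can switch to Middle (1 → 13). Not NE.
(Up, CR): Player A can switch to Down (13 → 15). Not NE.
(Up, R): Player A can switch to Middle (3 → 10). Not NE.
(Middle, L): Player B can switch to R (7 → 9). Not NE.
(Middle, CL): Player A can switch to Down (13 → 15). Not NE.
(Middle, CR): Player A can switch to Up (6 → 13). Not NE.
(Middle, R): Player A can switch to Down (10 → 15). Not NE.
(Down, L): Player A can switch to Up (2 → 16). Not NE.
(Down, CL): Player B can switch to L (6 → 13). Not NE.
(Down, R): Player A gets 15, best alternative 10; Player B gets 14, best alternative 13. No profitable deviation — NE.
(The remaining 1 profile has a profitable deviation by the same check.)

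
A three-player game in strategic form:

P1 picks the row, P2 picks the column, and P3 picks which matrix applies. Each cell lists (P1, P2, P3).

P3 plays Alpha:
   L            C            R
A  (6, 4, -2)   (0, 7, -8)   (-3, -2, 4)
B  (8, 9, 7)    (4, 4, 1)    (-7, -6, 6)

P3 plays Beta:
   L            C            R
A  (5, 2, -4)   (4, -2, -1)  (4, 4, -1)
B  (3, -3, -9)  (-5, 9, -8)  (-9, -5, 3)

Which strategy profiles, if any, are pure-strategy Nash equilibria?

For each player, find the best response to each opponent profile; mutual best responses are the pure NE.
P1 against (L, Alpha): payoffs 6, 8 → best response B.
P1 against (L, Beta): payoffs 5, 3 → best response A.
P1 against (C, Alpha): payoffs 0, 4 → best response B.
P1 against (C, Beta): payoffs 4, -5 → best response A.
P1 against (R, Alpha): payoffs -3, -7 → best response A.
P1 against (R, Beta): payoffs 4, -9 → best response A.
P2 against (A, Alpha): payoffs 4, 7, -2 → best response C.
P2 against (A, Beta): payoffs 2, -2, 4 → best response R.
P2 against (B, Alpha): payoffs 9, 4, -6 → best response L.
P2 against (B, Beta): payoffs -3, 9, -5 → best response C.
P3 against (A, L): payoffs -2, -4 → best response Alpha.
P3 against (A, C): payoffs -8, -1 → best response Beta.
P3 against (A, R): payoffs 4, -1 → best response Alpha.
P3 against (B, L): payoffs 7, -9 → best response Alpha.
P3 against (B, C): payoffs 1, -8 → best response Alpha.
P3 against (B, R): payoffs 6, 3 → best response Alpha.
Mutual best responses: (B, L, Alpha).

The unique pure-strategy Nash equilibrium is (B, L, Alpha).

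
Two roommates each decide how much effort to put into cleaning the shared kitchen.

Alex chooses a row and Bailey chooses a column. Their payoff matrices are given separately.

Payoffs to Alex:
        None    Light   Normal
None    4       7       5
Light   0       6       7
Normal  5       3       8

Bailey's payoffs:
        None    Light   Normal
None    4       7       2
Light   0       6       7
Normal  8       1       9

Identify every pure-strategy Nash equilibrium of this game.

(None, Light) and (Normal, Normal)

Check each profile: it is a Nash equilibrium iff no player can strictly gain by switching unilaterally.
(None, None): Alex can switch to Normal (4 → 5). Not NE.
(None, Light): Alex gets 7, best alternative 6; Bailey gets 7, best alternative 4. No profitable deviation — NE.
(None, Normal): Alex can switch to Light (5 → 7). Not NE.
(Light, None): Alex can switch to None (0 → 4). Not NE.
(Light, Light): Alex can switch to None (6 → 7). Not NE.
(Light, Normal): Alex can switch to Normal (7 → 8). Not NE.
(Normal, None): Bailey can switch to Normal (8 → 9). Not NE.
(Normal, Light): Alex can switch to None (3 → 7). Not NE.
(Normal, Normal): Alex gets 8, best alternative 7; Bailey gets 9, best alternative 8. No profitable deviation — NE.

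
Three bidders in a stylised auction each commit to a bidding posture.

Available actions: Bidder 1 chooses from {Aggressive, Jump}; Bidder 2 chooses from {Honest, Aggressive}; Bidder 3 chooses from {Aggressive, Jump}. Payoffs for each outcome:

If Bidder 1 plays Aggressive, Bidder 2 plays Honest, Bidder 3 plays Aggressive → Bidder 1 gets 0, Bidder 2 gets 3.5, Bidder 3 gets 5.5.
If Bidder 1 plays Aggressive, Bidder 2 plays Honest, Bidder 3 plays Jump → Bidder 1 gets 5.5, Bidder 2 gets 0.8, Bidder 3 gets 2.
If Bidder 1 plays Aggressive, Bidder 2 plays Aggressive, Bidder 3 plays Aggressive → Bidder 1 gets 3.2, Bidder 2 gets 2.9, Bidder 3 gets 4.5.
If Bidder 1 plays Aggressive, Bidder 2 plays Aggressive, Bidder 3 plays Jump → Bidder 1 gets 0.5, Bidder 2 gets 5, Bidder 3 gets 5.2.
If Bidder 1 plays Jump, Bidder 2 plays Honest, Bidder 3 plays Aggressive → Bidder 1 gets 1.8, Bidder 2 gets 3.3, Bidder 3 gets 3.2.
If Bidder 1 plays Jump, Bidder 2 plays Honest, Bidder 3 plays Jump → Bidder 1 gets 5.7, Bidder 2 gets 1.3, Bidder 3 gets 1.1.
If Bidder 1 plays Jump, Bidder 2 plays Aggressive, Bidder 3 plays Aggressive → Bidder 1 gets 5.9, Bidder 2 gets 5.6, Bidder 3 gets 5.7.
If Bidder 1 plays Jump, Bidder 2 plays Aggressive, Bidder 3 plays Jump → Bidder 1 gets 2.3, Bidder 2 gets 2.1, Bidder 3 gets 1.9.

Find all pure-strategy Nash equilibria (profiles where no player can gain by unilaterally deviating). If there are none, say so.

Pure NE: (Jump, Aggressive, Aggressive)

Bidder 1 against (Honest, Aggressive): payoffs 0, 1.8 → best response Jump.
Bidder 1 against (Honest, Jump): payoffs 5.5, 5.7 → best response Jump.
Bidder 1 against (Aggressive, Aggressive): payoffs 3.2, 5.9 → best response Jump.
Bidder 1 against (Aggressive, Jump): payoffs 0.5, 2.3 → best response Jump.
Bidder 2 against (Aggressive, Aggressive): payoffs 3.5, 2.9 → best response Honest.
Bidder 2 against (Aggressive, Jump): payoffs 0.8, 5 → best response Aggressive.
Bidder 2 against (Jump, Aggressive): payoffs 3.3, 5.6 → best response Aggressive.
Bidder 2 against (Jump, Jump): payoffs 1.3, 2.1 → best response Aggressive.
Bidder 3 against (Aggressive, Honest): payoffs 5.5, 2 → best response Aggressive.
Bidder 3 against (Aggressive, Aggressive): payoffs 4.5, 5.2 → best response Jump.
Bidder 3 against (Jump, Honest): payoffs 3.2, 1.1 → best response Aggressive.
Bidder 3 against (Jump, Aggressive): payoffs 5.7, 1.9 → best response Aggressive.
Mutual best responses: (Jump, Aggressive, Aggressive).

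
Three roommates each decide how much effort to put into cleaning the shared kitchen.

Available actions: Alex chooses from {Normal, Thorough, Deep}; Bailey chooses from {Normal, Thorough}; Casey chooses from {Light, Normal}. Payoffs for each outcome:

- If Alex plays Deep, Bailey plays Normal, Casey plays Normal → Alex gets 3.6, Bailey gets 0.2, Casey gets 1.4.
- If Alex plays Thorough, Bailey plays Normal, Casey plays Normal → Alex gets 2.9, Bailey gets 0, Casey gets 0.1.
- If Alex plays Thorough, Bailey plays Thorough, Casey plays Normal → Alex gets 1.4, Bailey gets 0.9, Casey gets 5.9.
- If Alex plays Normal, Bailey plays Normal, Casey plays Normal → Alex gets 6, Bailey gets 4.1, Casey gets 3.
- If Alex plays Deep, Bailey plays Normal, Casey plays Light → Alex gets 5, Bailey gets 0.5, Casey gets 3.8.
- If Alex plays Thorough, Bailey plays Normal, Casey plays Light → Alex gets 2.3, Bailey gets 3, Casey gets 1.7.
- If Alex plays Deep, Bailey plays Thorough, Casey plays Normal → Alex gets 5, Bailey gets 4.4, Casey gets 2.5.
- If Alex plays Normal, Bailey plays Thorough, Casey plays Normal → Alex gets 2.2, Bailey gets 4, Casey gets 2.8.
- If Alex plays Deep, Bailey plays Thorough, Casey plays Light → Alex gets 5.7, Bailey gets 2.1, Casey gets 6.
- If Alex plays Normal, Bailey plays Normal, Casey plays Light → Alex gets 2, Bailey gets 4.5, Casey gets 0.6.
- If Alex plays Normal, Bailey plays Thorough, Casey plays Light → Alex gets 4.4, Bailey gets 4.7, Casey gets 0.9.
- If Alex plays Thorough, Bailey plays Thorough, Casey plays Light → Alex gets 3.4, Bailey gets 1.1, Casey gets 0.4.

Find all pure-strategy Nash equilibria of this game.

(Normal, Normal, Normal), (Deep, Thorough, Light)

Mark each player's best response to every combination of opponents' strategies; a profile where every player is best-responding is a pure Nash equilibrium.
Alex against (Normal, Light): payoffs 2, 2.3, 5 → best response Deep.
Alex against (Normal, Normal): payoffs 6, 2.9, 3.6 → best response Normal.
Alex against (Thorough, Light): payoffs 4.4, 3.4, 5.7 → best response Deep.
Alex against (Thorough, Normal): payoffs 2.2, 1.4, 5 → best response Deep.
Bailey against (Normal, Light): payoffs 4.5, 4.7 → best response Thorough.
Bailey against (Normal, Normal): payoffs 4.1, 4 → best response Normal.
Bailey against (Thorough, Light): payoffs 3, 1.1 → best response Normal.
Bailey against (Thorough, Normal): payoffs 0, 0.9 → best response Thorough.
Bailey against (Deep, Light): payoffs 0.5, 2.1 → best response Thorough.
Bailey against (Deep, Normal): payoffs 0.2, 4.4 → best response Thorough.
Casey against (Normal, Normal): payoffs 0.6, 3 → best response Normal.
Casey against (Normal, Thorough): payoffs 0.9, 2.8 → best response Normal.
Casey against (Thorough, Normal): payoffs 1.7, 0.1 → best response Light.
Casey against (Thorough, Thorough): payoffs 0.4, 5.9 → best response Normal.
Casey against (Deep, Normal): payoffs 3.8, 1.4 → best response Light.
Casey against (Deep, Thorough): payoffs 6, 2.5 → best response Light.
Mutual best responses: (Normal, Normal, Normal); (Deep, Thorough, Light).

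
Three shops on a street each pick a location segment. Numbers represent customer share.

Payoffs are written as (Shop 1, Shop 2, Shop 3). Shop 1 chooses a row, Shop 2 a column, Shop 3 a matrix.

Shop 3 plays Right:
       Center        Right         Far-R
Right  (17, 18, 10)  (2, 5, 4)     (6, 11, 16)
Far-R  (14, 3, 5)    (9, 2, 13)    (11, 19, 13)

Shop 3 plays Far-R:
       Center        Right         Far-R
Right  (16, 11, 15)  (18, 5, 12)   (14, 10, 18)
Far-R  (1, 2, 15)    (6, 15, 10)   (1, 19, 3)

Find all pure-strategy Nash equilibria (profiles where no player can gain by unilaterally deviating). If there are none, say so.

Pure-strategy Nash equilibria: (Right, Center, Far-R) and (Far-R, Far-R, Right)

Shop 1 against (Center, Right): payoffs 17, 14 → best response Right.
Shop 1 against (Center, Far-R): payoffs 16, 1 → best response Right.
Shop 1 against (Right, Right): payoffs 2, 9 → best response Far-R.
Shop 1 against (Right, Far-R): payoffs 18, 6 → best response Right.
Shop 1 against (Far-R, Right): payoffs 6, 11 → best response Far-R.
Shop 1 against (Far-R, Far-R): payoffs 14, 1 → best response Right.
Shop 2 against (Right, Right): payoffs 18, 5, 11 → best response Center.
Shop 2 against (Right, Far-R): payoffs 11, 5, 10 → best response Center.
Shop 2 against (Far-R, Right): payoffs 3, 2, 19 → best response Far-R.
Shop 2 against (Far-R, Far-R): payoffs 2, 15, 19 → best response Far-R.
Shop 3 against (Right, Center): payoffs 10, 15 → best response Far-R.
Shop 3 against (Right, Right): payoffs 4, 12 → best response Far-R.
Shop 3 against (Right, Far-R): payoffs 16, 18 → best response Far-R.
Shop 3 against (Far-R, Center): payoffs 5, 15 → best response Far-R.
Shop 3 against (Far-R, Right): payoffs 13, 10 → best response Right.
Shop 3 against (Far-R, Far-R): payoffs 13, 3 → best response Right.
Mutual best responses: (Right, Center, Far-R); (Far-R, Far-R, Right).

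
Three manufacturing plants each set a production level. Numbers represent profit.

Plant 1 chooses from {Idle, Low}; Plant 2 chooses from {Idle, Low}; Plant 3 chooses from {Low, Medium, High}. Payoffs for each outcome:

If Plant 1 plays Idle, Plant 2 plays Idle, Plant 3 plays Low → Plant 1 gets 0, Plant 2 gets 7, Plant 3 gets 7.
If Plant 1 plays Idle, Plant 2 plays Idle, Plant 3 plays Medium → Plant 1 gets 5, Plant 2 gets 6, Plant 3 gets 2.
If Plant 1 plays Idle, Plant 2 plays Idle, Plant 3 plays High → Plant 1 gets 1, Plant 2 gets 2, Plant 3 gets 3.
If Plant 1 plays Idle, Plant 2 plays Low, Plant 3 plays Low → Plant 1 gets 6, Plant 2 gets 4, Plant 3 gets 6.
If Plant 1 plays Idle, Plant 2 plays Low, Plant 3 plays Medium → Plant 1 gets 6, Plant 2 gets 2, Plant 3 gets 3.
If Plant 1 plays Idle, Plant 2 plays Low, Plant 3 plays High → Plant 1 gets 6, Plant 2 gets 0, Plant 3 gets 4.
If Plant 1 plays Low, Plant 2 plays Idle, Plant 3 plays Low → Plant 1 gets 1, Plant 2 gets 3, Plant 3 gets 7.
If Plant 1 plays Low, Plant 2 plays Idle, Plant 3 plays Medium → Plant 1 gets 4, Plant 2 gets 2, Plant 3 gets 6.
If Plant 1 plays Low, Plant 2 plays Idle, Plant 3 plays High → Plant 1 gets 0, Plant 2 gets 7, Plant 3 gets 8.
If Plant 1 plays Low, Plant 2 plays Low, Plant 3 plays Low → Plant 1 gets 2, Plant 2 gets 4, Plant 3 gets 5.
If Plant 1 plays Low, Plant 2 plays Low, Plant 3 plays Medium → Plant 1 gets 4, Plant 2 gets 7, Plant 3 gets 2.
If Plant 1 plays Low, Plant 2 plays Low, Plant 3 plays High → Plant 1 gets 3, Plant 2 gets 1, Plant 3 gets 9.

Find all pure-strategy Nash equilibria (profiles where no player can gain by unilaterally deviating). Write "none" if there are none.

Plant 1 against (Idle, Low): payoffs 0, 1 → best response Low.
Plant 1 against (Idle, Medium): payoffs 5, 4 → best response Idle.
Plant 1 against (Idle, High): payoffs 1, 0 → best response Idle.
Plant 1 against (Low, Low): payoffs 6, 2 → best response Idle.
Plant 1 against (Low, Medium): payoffs 6, 4 → best response Idle.
Plant 1 against (Low, High): payoffs 6, 3 → best response Idle.
Plant 2 against (Idle, Low): payoffs 7, 4 → best response Idle.
Plant 2 against (Idle, Medium): payoffs 6, 2 → best response Idle.
Plant 2 against (Idle, High): payoffs 2, 0 → best response Idle.
Plant 2 against (Low, Low): payoffs 3, 4 → best response Low.
Plant 2 against (Low, Medium): payoffs 2, 7 → best response Low.
Plant 2 against (Low, High): payoffs 7, 1 → best response Idle.
Plant 3 against (Idle, Idle): payoffs 7, 2, 3 → best response Low.
Plant 3 against (Idle, Low): payoffs 6, 3, 4 → best response Low.
Plant 3 against (Low, Idle): payoffs 7, 6, 8 → best response High.
Plant 3 against (Low, Low): payoffs 5, 2, 9 → best response High.
No profile is a mutual best response for all players.

No pure-strategy Nash equilibrium.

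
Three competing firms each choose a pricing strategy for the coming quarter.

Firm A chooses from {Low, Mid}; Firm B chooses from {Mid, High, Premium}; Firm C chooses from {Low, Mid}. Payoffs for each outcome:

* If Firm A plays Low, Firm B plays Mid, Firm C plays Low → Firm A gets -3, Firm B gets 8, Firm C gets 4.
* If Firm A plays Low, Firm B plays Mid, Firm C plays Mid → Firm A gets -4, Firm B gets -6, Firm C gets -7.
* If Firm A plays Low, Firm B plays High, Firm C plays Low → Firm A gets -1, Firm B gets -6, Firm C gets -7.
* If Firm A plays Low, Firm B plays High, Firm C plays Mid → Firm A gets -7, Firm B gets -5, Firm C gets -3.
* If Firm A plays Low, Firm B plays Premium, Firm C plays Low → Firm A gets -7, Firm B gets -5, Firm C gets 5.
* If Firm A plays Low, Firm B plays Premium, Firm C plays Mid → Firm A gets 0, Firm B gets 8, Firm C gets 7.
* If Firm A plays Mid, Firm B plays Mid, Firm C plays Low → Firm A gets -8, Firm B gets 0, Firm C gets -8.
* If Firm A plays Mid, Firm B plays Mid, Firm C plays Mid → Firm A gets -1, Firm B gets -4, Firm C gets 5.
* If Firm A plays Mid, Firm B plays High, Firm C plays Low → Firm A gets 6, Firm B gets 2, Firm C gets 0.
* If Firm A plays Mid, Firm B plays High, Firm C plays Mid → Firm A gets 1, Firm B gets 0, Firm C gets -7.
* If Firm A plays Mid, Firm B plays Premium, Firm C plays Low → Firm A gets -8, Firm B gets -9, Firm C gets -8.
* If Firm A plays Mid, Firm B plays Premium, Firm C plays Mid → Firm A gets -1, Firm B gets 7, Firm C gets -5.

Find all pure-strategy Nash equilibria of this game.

Firm A against (Mid, Low): payoffs -3, -8 → best response Low.
Firm A against (Mid, Mid): payoffs -4, -1 → best response Mid.
Firm A against (High, Low): payoffs -1, 6 → best response Mid.
Firm A against (High, Mid): payoffs -7, 1 → best response Mid.
Firm A against (Premium, Low): payoffs -7, -8 → best response Low.
Firm A against (Premium, Mid): payoffs 0, -1 → best response Low.
Firm B against (Low, Low): payoffs 8, -6, -5 → best response Mid.
Firm B against (Low, Mid): payoffs -6, -5, 8 → best response Premium.
Firm B against (Mid, Low): payoffs 0, 2, -9 → best response High.
Firm B against (Mid, Mid): payoffs -4, 0, 7 → best response Premium.
Firm C against (Low, Mid): payoffs 4, -7 → best response Low.
Firm C against (Low, High): payoffs -7, -3 → best response Mid.
Firm C against (Low, Premium): payoffs 5, 7 → best response Mid.
Firm C against (Mid, Mid): payoffs -8, 5 → best response Mid.
Firm C against (Mid, High): payoffs 0, -7 → best response Low.
Firm C against (Mid, Premium): payoffs -8, -5 → best response Mid.
Mutual best responses: (Low, Mid, Low); (Low, Premium, Mid); (Mid, High, Low).

Pure-strategy Nash equilibria: (Low, Mid, Low) and (Low, Premium, Mid) and (Mid, High, Low)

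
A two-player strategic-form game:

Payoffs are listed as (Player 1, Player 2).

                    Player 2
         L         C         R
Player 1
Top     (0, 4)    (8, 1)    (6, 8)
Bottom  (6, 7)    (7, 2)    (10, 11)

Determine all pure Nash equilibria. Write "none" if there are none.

Player 1 against L: payoffs 0, 6 → best response Bottom.
Player 1 against C: payoffs 8, 7 → best response Top.
Player 1 against R: payoffs 6, 10 → best response Bottom.
Player 2 against Top: payoffs 4, 1, 8 → best response R.
Player 2 against Bottom: payoffs 7, 2, 11 → best response R.
Mutual best responses: (Bottom, R).

The unique pure-strategy Nash equilibrium is (Bottom, R).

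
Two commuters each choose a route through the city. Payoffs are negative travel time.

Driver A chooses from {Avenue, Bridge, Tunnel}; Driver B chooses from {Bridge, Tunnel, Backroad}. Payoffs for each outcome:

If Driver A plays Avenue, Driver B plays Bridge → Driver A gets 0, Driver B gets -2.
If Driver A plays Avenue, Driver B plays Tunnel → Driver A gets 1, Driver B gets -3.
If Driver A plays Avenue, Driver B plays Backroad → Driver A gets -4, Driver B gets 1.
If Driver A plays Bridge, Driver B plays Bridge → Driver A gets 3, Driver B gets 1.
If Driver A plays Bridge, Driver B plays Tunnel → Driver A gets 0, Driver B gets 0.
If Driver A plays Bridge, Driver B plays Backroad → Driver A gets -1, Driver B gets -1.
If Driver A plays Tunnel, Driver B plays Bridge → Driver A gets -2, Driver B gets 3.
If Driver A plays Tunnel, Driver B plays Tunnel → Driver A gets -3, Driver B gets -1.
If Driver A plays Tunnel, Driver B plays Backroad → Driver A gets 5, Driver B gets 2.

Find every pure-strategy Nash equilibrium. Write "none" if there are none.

(Bridge, Bridge)

Driver A against Bridge: payoffs 0, 3, -2 → best response Bridge.
Driver A against Tunnel: payoffs 1, 0, -3 → best response Avenue.
Driver A against Backroad: payoffs -4, -1, 5 → best response Tunnel.
Driver B against Avenue: payoffs -2, -3, 1 → best response Backroad.
Driver B against Bridge: payoffs 1, 0, -1 → best response Bridge.
Driver B against Tunnel: payoffs 3, -1, 2 → best response Bridge.
Mutual best responses: (Bridge, Bridge).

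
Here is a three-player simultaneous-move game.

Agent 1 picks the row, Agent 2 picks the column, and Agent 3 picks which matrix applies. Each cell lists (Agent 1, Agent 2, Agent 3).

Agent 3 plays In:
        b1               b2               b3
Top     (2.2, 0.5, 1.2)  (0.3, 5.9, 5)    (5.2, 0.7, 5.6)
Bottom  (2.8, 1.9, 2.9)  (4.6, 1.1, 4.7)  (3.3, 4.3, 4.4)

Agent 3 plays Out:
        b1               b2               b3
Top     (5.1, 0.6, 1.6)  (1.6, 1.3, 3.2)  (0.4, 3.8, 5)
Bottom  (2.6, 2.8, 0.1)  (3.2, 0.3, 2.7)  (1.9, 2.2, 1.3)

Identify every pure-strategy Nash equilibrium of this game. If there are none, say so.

Agent 1 against (b1, In): payoffs 2.2, 2.8 → best response Bottom.
Agent 1 against (b1, Out): payoffs 5.1, 2.6 → best response Top.
Agent 1 against (b2, In): payoffs 0.3, 4.6 → best response Bottom.
Agent 1 against (b2, Out): payoffs 1.6, 3.2 → best response Bottom.
Agent 1 against (b3, In): payoffs 5.2, 3.3 → best response Top.
Agent 1 against (b3, Out): payoffs 0.4, 1.9 → best response Bottom.
Agent 2 against (Top, In): payoffs 0.5, 5.9, 0.7 → best response b2.
Agent 2 against (Top, Out): payoffs 0.6, 1.3, 3.8 → best response b3.
Agent 2 against (Bottom, In): payoffs 1.9, 1.1, 4.3 → best response b3.
Agent 2 against (Bottom, Out): payoffs 2.8, 0.3, 2.2 → best response b1.
Agent 3 against (Top, b1): payoffs 1.2, 1.6 → best response Out.
Agent 3 against (Top, b2): payoffs 5, 3.2 → best response In.
Agent 3 against (Top, b3): payoffs 5.6, 5 → best response In.
Agent 3 against (Bottom, b1): payoffs 2.9, 0.1 → best response In.
Agent 3 against (Bottom, b2): payoffs 4.7, 2.7 → best response In.
Agent 3 against (Bottom, b3): payoffs 4.4, 1.3 → best response In.
No profile is a mutual best response for all players.

none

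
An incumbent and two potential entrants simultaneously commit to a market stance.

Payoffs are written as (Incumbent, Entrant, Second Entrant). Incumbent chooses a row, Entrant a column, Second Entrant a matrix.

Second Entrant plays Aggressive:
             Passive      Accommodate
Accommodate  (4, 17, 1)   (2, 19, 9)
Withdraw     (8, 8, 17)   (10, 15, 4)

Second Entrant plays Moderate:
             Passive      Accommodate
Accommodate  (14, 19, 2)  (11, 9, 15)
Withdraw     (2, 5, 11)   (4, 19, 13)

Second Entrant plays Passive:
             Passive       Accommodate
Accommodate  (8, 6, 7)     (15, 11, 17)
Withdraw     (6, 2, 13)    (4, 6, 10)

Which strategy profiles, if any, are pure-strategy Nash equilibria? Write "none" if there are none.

(Accommodate, Accommodate, Passive)

Incumbent against (Passive, Aggressive): payoffs 4, 8 → best response Withdraw.
Incumbent against (Passive, Moderate): payoffs 14, 2 → best response Accommodate.
Incumbent against (Passive, Passive): payoffs 8, 6 → best response Accommodate.
Incumbent against (Accommodate, Aggressive): payoffs 2, 10 → best response Withdraw.
Incumbent against (Accommodate, Moderate): payoffs 11, 4 → best response Accommodate.
Incumbent against (Accommodate, Passive): payoffs 15, 4 → best response Accommodate.
Entrant against (Accommodate, Aggressive): payoffs 17, 19 → best response Accommodate.
Entrant against (Accommodate, Moderate): payoffs 19, 9 → best response Passive.
Entrant against (Accommodate, Passive): payoffs 6, 11 → best response Accommodate.
Entrant against (Withdraw, Aggressive): payoffs 8, 15 → best response Accommodate.
Entrant against (Withdraw, Moderate): payoffs 5, 19 → best response Accommodate.
Entrant against (Withdraw, Passive): payoffs 2, 6 → best response Accommodate.
Second Entrant against (Accommodate, Passive): payoffs 1, 2, 7 → best response Passive.
Second Entrant against (Accommodate, Accommodate): payoffs 9, 15, 17 → best response Passive.
Second Entrant against (Withdraw, Passive): payoffs 17, 11, 13 → best response Aggressive.
Second Entrant against (Withdraw, Accommodate): payoffs 4, 13, 10 → best response Moderate.
Mutual best responses: (Accommodate, Accommodate, Passive).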